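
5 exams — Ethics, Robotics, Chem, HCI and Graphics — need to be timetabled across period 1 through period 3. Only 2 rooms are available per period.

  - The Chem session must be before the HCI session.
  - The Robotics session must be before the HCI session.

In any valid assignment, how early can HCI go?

period 2

Precedence pushes HCI to at least period 2.
HCI at period 2 is achievable: Graphics in period 3, Chem in period 1, Ethics in period 2, Robotics in period 1, HCI in period 2.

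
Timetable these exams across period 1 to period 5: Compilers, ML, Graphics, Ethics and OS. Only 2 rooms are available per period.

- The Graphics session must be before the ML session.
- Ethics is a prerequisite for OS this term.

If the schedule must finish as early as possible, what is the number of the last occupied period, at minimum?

3

The precedence chain requires at least 2 distinct periods.
With at most 2 per period and 5 exams, at least 3 periods are needed.
3 works (last occupied period: period 3): for example ML=period 2; Ethics=period 1; Graphics=period 1; Compilers=period 3; OS=period 2.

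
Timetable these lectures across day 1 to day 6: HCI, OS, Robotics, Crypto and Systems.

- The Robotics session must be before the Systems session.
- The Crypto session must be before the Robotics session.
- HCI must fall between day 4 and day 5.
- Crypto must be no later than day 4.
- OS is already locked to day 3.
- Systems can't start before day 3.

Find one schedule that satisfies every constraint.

Robotics in day 2; Crypto in day 1; Systems in day 3; OS in day 3; HCI in day 4

Checking: Crypto(day 1) before Robotics(day 2); Robotics(day 2) before Systems(day 3); HCI=day 4 in [day 4,day 5]; OS=day 3 in [day 3,day 3]; Systems=day 3 in [day 3,day 6]; Crypto=day 1 in [day 1,day 4].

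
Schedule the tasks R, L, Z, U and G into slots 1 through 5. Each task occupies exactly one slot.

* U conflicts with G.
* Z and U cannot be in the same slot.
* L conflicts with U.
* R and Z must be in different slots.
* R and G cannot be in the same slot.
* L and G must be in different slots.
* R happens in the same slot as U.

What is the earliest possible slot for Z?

Z at 1 is achievable: U in 2, L in 1, Z in 1, G in 3, R in 2.

1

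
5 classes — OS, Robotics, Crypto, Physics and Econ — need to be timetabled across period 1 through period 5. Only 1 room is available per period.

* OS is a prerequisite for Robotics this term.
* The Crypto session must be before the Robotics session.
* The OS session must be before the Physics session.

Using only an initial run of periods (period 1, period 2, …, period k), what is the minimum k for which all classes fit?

The precedence chain requires at least 2 distinct periods.
With at most 1 per period and 5 classes, at least 5 periods are needed.
5 works (last occupied period: period 5): for example Econ -> period 5, Crypto -> period 2, Robotics -> period 3, Physics -> period 4, OS -> period 1.

5 periods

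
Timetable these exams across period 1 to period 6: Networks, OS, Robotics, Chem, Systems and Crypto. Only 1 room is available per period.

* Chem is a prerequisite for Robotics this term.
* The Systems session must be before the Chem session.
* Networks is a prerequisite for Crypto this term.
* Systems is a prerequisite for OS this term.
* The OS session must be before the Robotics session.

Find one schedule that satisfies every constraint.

Chem -> period 3, OS -> period 2, Robotics -> period 4, Networks -> period 5, Crypto -> period 6, Systems -> period 1

Checking: Systems(period 1) before Chem(period 3); Systems(period 1) before OS(period 2); OS(period 2) before Robotics(period 4); Networks(period 5) before Crypto(period 6); Chem(period 3) before Robotics(period 4); max 1 per period (cap 1).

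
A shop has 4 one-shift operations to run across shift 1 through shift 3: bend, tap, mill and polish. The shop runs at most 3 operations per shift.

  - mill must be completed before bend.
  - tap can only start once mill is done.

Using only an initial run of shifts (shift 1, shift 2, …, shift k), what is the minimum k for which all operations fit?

2

The precedence chain requires at least 2 distinct shifts.
With at most 3 per shift and 4 operations, at least 2 shifts are needed.
2 works (last occupied shift: shift 2): for example mill in shift 1; tap in shift 2; bend in shift 2; polish in shift 1.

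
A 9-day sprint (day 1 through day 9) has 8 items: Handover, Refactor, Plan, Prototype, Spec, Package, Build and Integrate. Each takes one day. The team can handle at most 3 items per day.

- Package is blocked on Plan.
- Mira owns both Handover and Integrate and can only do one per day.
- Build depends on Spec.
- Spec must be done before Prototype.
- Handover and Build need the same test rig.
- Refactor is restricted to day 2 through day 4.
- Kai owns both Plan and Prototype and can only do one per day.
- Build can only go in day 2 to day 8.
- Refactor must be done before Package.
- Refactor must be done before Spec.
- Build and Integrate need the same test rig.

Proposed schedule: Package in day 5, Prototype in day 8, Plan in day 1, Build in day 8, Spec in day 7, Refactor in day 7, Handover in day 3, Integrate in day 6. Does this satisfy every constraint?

No — it violates: Refactor is restricted to day 2 through day 4

Build depends on Spec — holds.
Build and Integrate need the same test rig — holds.
Refactor must be done before Spec — violated.
Refactor must be done before Package — violated.
Build can only go in day 2 to day 8 — holds.
Spec must be done before Prototype — holds.
The team can handle at most 3 items per day — holds.
Refactor is restricted to day 2 through day 4 — violated.
Kai owns both Plan and Prototype and can only do one per day — holds.
Handover and Build need the same test rig — holds.
Mira owns both Handover and Integrate and can only do one per day — holds.
Package is blocked on Plan — holds.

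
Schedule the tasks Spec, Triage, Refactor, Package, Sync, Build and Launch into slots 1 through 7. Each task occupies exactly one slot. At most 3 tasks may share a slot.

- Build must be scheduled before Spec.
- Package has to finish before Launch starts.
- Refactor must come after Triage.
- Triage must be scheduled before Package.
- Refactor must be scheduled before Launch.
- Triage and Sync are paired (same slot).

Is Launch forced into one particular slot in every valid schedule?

No

Launch can be 3 (e.g. Build in 1; Sync in 1; Package in 2; Triage in 1; Launch in 3; Refactor in 2; Spec in 2) or 4 (e.g. Spec=2, Triage=1, Refactor=2, Build=1, Package=2, Sync=1, Launch=4).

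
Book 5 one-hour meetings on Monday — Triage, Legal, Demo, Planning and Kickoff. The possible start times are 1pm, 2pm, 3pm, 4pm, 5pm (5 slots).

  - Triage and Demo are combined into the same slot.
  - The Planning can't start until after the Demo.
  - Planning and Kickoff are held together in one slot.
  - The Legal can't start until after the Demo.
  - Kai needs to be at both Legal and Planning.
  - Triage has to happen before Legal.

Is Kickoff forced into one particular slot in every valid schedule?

No

Kickoff can be 2pm (e.g. Demo -> 1pm; Kickoff -> 2pm; Triage -> 1pm; Legal -> 3pm; Planning -> 2pm) or 3pm (e.g. Planning in 3pm, Triage in 1pm, Kickoff in 3pm, Legal in 2pm, Demo in 1pm).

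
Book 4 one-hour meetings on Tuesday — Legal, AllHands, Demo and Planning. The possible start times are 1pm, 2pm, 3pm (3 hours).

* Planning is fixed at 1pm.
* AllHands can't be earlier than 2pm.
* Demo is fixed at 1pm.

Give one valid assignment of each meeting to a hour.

Legal in 1pm, AllHands in 2pm, Planning in 1pm, Demo in 1pm

Checking: AllHands=2pm in [2pm,3pm]; Demo=1pm in [1pm,1pm]; Planning=1pm in [1pm,1pm].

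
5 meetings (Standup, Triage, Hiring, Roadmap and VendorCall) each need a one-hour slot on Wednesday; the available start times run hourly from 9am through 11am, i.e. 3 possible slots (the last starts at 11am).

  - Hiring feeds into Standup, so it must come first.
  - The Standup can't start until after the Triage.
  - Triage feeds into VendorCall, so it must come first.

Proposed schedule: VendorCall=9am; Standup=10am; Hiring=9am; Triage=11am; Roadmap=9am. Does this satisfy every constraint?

Invalid. Triage feeds into VendorCall, so it must come first.

The Standup can't start until after the Triage — violated.
Triage feeds into VendorCall, so it must come first — violated.
Hiring feeds into Standup, so it must come first — holds.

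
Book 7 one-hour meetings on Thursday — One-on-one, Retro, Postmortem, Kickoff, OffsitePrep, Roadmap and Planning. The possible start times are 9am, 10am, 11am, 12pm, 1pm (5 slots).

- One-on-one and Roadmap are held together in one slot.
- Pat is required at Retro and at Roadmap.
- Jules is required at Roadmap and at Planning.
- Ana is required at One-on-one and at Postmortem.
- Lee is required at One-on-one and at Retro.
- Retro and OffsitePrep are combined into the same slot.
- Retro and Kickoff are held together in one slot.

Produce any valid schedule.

Planning=10am; Retro=10am; Kickoff=10am; One-on-one=9am; OffsitePrep=10am; Postmortem=10am; Roadmap=9am

Checking: Roadmap(9am) != Planning(10am); One-on-one(9am) != Retro(10am); One-on-one(9am) != Postmortem(10am); Retro(10am) != Roadmap(9am); Retro = Kickoff = 10am; One-on-one = Roadmap = 9am; Retro = OffsitePrep = 10am.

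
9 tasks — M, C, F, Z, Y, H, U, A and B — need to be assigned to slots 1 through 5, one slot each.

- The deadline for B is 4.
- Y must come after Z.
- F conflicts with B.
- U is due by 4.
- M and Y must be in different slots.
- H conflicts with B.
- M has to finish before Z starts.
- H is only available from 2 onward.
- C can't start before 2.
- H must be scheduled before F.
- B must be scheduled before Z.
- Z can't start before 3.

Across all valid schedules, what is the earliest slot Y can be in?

4

Precedence pushes Y to at least 4.
Y at 4 is achievable: M in 1, H in 2, C in 2, Z in 3, Y in 4, B in 1, U in 1, A in 1, F in 3.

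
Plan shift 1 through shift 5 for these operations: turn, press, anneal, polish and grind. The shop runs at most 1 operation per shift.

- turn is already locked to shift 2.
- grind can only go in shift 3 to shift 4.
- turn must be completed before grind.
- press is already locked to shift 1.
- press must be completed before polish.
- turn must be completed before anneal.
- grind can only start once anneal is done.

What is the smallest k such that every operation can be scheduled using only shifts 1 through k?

5

The precedence chain requires at least 3 distinct shifts.
With at most 1 per shift and 5 operations, at least 5 shifts are needed.
Propagating the time windows through the other constraints, grind can't land before shift 4, so the schedule must run through at least shift 4.
5 works (last occupied shift: shift 5): for example grind in shift 4, turn in shift 2, anneal in shift 3, polish in shift 5, press in shift 1.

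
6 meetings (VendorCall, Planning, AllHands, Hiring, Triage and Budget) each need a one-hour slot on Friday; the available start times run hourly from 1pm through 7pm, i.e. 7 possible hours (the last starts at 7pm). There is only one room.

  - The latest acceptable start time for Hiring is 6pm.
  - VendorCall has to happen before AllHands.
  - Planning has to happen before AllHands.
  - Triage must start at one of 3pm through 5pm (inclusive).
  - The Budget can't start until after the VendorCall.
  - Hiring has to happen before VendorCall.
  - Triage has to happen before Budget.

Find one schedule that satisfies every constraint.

Budget -> 6pm; AllHands -> 5pm; Planning -> 4pm; VendorCall -> 2pm; Triage -> 3pm; Hiring -> 1pm

Checking: VendorCall(2pm) before AllHands(5pm); VendorCall(2pm) before Budget(6pm); Planning(4pm) before AllHands(5pm); Hiring(1pm) before VendorCall(2pm); Triage(3pm) before Budget(6pm); Hiring=1pm in [1pm,6pm]; Triage=3pm in [3pm,5pm]; max 1 per hour (cap 1).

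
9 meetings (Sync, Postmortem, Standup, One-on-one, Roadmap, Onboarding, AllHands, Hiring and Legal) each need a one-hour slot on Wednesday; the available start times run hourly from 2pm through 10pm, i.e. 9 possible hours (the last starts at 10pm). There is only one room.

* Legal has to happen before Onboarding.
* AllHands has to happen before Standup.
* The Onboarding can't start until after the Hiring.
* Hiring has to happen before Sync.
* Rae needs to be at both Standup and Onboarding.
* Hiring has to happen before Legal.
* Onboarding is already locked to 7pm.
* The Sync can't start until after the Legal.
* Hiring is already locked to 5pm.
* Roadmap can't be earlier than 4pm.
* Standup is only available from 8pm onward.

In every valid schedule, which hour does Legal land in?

Hiring is fixed at 5pm and must come before Legal, so Legal is at least 6pm.
Onboarding is fixed at 7pm and must come after Legal, so Legal is at most 6pm.
So Legal must be 6pm.

6pm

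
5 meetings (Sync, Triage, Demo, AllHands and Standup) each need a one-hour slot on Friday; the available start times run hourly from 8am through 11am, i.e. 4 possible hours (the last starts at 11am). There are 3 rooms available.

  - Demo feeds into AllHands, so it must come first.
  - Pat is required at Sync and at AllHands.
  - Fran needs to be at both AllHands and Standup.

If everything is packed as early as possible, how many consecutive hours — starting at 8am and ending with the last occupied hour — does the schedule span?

2

The precedence chain requires at least 2 distinct hours.
With at most 3 per hour and 5 meetings, at least 2 hours are needed.
2 works (last occupied hour: 9am): for example Triage=9am, Demo=8am, AllHands=9am, Standup=8am, Sync=8am.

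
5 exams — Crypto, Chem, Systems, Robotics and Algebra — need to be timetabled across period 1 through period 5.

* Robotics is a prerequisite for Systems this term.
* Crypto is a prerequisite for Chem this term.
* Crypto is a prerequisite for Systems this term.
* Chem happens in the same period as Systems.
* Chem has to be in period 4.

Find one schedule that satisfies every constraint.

Systems in period 4; Robotics in period 1; Algebra in period 1; Crypto in period 1; Chem in period 4

Checking: Crypto(period 1) before Chem(period 4); Robotics(period 1) before Systems(period 4); Crypto(period 1) before Systems(period 4); Chem = Systems = period 4; Chem=period 4 in [period 4,period 4].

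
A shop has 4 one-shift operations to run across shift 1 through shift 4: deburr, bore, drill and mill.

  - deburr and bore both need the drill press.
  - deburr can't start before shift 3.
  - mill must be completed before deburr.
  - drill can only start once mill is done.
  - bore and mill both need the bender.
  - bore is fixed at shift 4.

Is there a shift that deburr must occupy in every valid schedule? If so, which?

shift 3

deburr's window is shift 3–shift 4.
bore is fixed at shift 4, and deburr can't share a shift with bore.
So deburr must be shift 3.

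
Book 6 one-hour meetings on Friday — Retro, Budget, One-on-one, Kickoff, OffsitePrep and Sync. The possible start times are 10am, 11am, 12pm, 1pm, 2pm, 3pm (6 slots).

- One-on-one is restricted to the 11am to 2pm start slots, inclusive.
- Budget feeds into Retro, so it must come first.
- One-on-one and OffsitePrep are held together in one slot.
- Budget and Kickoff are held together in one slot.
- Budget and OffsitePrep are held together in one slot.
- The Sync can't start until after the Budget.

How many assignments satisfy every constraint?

30

Splitting on Retro: it can be 12pm (4), 1pm (7), 2pm (9), 3pm (10). Listing each branch's schedules as (Budget, One-on-one, Kickoff, OffsitePrep, Sync):
Retro=12pm: (11am,11am,11am,11am,12pm) (11am,11am,11am,11am,1pm) (11am,11am,11am,11am,2pm) (11am,11am,11am,11am,3pm) — 4.
Retro=1pm: (11am,11am,11am,11am,12pm) (11am,11am,11am,11am,1pm) (11am,11am,11am,11am,2pm) (11am,11am,11am,11am,3pm) (12pm,12pm,12pm,12pm,1pm) (12pm,12pm,12pm,12pm,2pm) (12pm,12pm,12pm,12pm,3pm) — 7.
Retro=2pm: (11am,11am,11am,11am,12pm) (11am,11am,11am,11am,1pm) (11am,11am,11am,11am,2pm) (11am,11am,11am,11am,3pm) (12pm,12pm,12pm,12pm,1pm) (12pm,12pm,12pm,12pm,2pm) (12pm,12pm,12pm,12pm,3pm) (1pm,1pm,1pm,1pm,2pm) (1pm,1pm,1pm,1pm,3pm) — 9.
Retro=3pm: (11am,11am,11am,11am,12pm) (11am,11am,11am,11am,1pm) (11am,11am,11am,11am,2pm) (11am,11am,11am,11am,3pm) (12pm,12pm,12pm,12pm,1pm) (12pm,12pm,12pm,12pm,2pm) (12pm,12pm,12pm,12pm,3pm) (1pm,1pm,1pm,1pm,2pm) (1pm,1pm,1pm,1pm,3pm) (2pm,2pm,2pm,2pm,3pm) — 10.
Summing: 4 + 7 + 9 + 10 = 30.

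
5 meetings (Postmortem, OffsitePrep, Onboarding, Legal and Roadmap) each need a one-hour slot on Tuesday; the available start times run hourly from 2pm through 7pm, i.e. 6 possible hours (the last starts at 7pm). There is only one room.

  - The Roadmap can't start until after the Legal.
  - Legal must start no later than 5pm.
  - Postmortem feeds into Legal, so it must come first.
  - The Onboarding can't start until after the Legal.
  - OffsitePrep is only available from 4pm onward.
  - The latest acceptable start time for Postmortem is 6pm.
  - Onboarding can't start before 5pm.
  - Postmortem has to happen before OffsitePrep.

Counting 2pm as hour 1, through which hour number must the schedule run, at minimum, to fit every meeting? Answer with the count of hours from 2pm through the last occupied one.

5

The precedence chain requires at least 3 distinct hours.
With at most 1 per hour and 5 meetings, at least 5 hours are needed.
Onboarding can't be placed before 5pm — that is hour 4 counting from 2pm — so the schedule must run through at least 4 hours.
5 works (last occupied hour: 6pm): for example Roadmap in 6pm; Onboarding in 5pm; Legal in 3pm; Postmortem in 2pm; OffsitePrep in 4pm.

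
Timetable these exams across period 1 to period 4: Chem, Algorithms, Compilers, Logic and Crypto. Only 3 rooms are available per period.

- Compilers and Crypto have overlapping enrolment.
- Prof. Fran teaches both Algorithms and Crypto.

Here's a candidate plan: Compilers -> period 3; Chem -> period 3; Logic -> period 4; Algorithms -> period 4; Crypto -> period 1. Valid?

Valid

Compilers and Crypto have overlapping enrolment — holds.
Prof. Fran teaches both Algorithms and Crypto — holds.
Only 3 rooms are available per period — holds.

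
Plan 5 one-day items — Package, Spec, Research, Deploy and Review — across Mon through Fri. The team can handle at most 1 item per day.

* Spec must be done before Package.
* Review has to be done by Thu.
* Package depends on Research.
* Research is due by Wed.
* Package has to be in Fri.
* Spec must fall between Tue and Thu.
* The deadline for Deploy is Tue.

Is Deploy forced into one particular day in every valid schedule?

Deploy can be Mon (e.g. Deploy in Mon; Review in Thu; Spec in Tue; Package in Fri; Research in Wed) or Tue (e.g. Package in Fri, Spec in Wed, Research in Mon, Deploy in Tue, Review in Thu).

No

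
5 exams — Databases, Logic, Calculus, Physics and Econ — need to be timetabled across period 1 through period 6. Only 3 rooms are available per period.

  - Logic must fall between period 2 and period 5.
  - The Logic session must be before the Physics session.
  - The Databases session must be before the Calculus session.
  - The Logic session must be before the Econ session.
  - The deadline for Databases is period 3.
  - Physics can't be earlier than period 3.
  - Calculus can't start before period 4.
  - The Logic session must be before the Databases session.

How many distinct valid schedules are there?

Splitting on Calculus: it can be period 4 (16), period 5 (16), period 6 (16). Listing each branch's schedules as (Databases, Logic, Physics, Econ) by period number:
Calculus=period 4: (3,2,3,3) (3,2,3,4) (3,2,3,5) (3,2,3,6) (3,2,4,3) (3,2,4,4) (3,2,4,5) (3,2,4,6) (3,2,5,3) (3,2,5,4) (3,2,5,5) (3,2,5,6) (3,2,6,3) (3,2,6,4) (3,2,6,5) (3,2,6,6) — 16.
Calculus=period 5: (3,2,3,3) (3,2,3,4) (3,2,3,5) (3,2,3,6) (3,2,4,3) (3,2,4,4) (3,2,4,5) (3,2,4,6) (3,2,5,3) (3,2,5,4) (3,2,5,5) (3,2,5,6) (3,2,6,3) (3,2,6,4) (3,2,6,5) (3,2,6,6) — 16.
Calculus=period 6: (3,2,3,3) (3,2,3,4) (3,2,3,5) (3,2,3,6) (3,2,4,3) (3,2,4,4) (3,2,4,5) (3,2,4,6) (3,2,5,3) (3,2,5,4) (3,2,5,5) (3,2,5,6) (3,2,6,3) (3,2,6,4) (3,2,6,5) (3,2,6,6) — 16.
Summing: 16 + 16 + 16 = 48.

48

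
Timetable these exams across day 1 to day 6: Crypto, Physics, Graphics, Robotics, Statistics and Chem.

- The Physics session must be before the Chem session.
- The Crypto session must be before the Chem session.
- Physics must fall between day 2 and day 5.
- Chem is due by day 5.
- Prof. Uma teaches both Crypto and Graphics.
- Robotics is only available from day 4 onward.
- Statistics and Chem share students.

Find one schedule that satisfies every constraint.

Robotics=day 4, Physics=day 2, Graphics=day 2, Statistics=day 1, Crypto=day 1, Chem=day 3

Checking: Crypto(day 1) before Chem(day 3); Physics(day 2) before Chem(day 3); Crypto(day 1) != Graphics(day 2); Statistics(day 1) != Chem(day 3); Physics=day 2 in [day 2,day 5]; Chem=day 3 in [day 1,day 5]; Robotics=day 4 in [day 4,day 6].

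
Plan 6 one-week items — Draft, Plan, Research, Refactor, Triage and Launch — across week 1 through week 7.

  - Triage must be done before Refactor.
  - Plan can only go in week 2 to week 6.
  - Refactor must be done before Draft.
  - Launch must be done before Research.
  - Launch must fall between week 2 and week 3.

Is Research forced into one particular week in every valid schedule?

Research can be week 3 (e.g. Research -> week 3; Draft -> week 3; Plan -> week 2; Refactor -> week 2; Launch -> week 2; Triage -> week 1) or week 4 (e.g. Plan in week 2, Triage in week 1, Draft in week 3, Launch in week 2, Research in week 4, Refactor in week 2).

No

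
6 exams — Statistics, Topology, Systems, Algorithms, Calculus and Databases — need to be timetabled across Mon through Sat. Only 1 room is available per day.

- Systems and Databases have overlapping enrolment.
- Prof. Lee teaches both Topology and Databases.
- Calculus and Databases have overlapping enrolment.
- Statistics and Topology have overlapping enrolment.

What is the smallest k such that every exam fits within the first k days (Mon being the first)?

6

With at most 1 per day and 6 exams, at least 6 days are needed.
6 works (last occupied day: Sat): for example Systems=Wed, Statistics=Mon, Topology=Tue, Databases=Sat, Calculus=Fri, Algorithms=Thu.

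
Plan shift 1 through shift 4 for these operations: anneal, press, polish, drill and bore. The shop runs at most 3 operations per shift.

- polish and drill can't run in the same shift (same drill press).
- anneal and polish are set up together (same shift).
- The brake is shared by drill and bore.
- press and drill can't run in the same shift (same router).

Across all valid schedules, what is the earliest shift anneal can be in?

shift 1

anneal at shift 1 is achievable: anneal in shift 1; press in shift 1; polish in shift 1; bore in shift 3; drill in shift 2.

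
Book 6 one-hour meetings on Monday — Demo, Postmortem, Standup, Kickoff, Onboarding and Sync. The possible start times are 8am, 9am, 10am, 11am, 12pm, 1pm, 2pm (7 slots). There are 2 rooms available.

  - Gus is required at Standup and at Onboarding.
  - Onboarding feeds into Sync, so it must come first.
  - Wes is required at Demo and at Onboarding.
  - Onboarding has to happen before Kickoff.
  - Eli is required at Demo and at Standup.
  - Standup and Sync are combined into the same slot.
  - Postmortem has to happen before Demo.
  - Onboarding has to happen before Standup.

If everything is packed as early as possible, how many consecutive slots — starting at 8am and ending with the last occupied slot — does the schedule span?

3 slots

The precedence chain requires at least 2 distinct slots.
With at most 2 per slot and 6 meetings, at least 3 slots are needed.
3 works (last occupied slot: 10am): for example Standup=10am, Kickoff=9am, Demo=9am, Onboarding=8am, Postmortem=8am, Sync=10am.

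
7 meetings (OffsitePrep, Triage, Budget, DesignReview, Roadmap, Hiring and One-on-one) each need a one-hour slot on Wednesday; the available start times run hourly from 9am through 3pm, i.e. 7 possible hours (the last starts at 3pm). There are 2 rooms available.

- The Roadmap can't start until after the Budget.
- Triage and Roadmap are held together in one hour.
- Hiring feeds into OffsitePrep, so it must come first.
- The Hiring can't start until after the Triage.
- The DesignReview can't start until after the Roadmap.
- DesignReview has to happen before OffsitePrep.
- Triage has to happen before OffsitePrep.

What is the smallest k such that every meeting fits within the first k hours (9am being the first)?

4

The precedence chain requires at least 4 distinct hours.
With at most 2 per hour and 7 meetings, at least 4 hours are needed.
4 works (last occupied hour: 12pm): for example OffsitePrep in 12pm, Budget in 9am, DesignReview in 11am, Triage in 10am, Hiring in 11am, One-on-one in 9am, Roadmap in 10am.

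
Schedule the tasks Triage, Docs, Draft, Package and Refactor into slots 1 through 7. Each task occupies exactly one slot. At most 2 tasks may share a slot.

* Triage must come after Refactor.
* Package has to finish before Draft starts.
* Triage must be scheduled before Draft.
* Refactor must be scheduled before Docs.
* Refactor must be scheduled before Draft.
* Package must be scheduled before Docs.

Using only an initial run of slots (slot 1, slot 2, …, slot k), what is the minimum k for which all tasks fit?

The precedence chain requires at least 3 distinct slots.
With at most 2 per slot and 5 tasks, at least 3 slots are needed.
3 works (last occupied slot: 3): for example Draft=3; Package=1; Triage=2; Docs=2; Refactor=1.

3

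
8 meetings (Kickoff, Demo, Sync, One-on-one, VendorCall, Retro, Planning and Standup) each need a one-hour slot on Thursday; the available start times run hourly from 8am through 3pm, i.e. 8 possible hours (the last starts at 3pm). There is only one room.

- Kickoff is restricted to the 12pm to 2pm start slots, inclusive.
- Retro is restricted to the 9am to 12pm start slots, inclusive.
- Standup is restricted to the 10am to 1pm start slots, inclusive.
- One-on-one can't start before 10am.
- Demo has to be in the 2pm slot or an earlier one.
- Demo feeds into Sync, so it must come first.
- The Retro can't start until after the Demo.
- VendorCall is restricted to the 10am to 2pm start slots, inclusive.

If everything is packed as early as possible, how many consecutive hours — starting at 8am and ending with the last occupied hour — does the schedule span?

The precedence chain requires at least 2 distinct hours.
With at most 1 per hour and 8 meetings, at least 8 hours are needed.
Kickoff can't be placed before 12pm — that is hour 5 counting from 8am — so the schedule must run through at least 5 hours.
8 works (last occupied hour: 3pm): for example Sync -> 2pm, One-on-one -> 1pm, Standup -> 10am, Demo -> 8am, Retro -> 9am, Kickoff -> 12pm, Planning -> 3pm, VendorCall -> 11am.

8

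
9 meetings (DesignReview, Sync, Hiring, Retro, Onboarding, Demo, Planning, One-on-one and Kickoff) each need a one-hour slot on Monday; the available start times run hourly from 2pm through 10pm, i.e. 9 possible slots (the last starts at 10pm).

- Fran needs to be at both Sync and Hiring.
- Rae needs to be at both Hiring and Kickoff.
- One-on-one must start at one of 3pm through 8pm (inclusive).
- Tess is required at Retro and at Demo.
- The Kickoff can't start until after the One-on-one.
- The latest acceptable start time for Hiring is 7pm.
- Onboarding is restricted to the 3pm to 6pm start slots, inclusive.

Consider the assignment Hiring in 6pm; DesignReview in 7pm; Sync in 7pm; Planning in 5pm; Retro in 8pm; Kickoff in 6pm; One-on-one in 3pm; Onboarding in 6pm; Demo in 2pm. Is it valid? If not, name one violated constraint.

The Kickoff can't start until after the One-on-one — holds.
Tess is required at Retro and at Demo — holds.
Rae needs to be at both Hiring and Kickoff — violated.
Fran needs to be at both Sync and Hiring — holds.
Onboarding is restricted to the 3pm to 6pm start slots, inclusive — holds.
The latest acceptable start time for Hiring is 7pm — holds.
One-on-one must start at one of 3pm through 8pm (inclusive) — holds.

Invalid. Rae needs to be at both Hiring and Kickoff.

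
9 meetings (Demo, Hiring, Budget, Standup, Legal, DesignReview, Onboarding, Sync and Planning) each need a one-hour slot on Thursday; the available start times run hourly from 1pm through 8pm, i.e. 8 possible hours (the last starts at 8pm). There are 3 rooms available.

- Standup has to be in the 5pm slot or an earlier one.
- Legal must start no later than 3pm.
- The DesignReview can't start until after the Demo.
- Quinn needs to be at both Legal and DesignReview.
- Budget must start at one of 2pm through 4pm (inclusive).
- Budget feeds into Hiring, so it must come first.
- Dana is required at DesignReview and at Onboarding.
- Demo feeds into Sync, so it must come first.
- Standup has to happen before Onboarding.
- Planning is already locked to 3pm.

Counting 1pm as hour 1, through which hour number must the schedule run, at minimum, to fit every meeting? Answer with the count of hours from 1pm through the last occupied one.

3 hours

The precedence chain requires at least 2 distinct hours.
With at most 3 per hour and 9 meetings, at least 3 hours are needed.
Planning can't be placed before 3pm — that is hour 3 counting from 1pm — so the schedule must run through at least 3 hours.
3 works (last occupied hour: 3pm): for example Demo -> 1pm; Hiring -> 3pm; Budget -> 2pm; Planning -> 3pm; Onboarding -> 3pm; DesignReview -> 2pm; Standup -> 1pm; Legal -> 1pm; Sync -> 2pm.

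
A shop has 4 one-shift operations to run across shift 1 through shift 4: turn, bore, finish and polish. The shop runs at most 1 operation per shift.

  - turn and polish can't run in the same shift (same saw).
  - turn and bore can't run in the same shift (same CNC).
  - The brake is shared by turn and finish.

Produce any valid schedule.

polish -> shift 4, bore -> shift 2, finish -> shift 3, turn -> shift 1

Checking: turn(shift 1) != bore(shift 2); turn(shift 1) != finish(shift 3); turn(shift 1) != polish(shift 4); max 1 per shift (cap 1).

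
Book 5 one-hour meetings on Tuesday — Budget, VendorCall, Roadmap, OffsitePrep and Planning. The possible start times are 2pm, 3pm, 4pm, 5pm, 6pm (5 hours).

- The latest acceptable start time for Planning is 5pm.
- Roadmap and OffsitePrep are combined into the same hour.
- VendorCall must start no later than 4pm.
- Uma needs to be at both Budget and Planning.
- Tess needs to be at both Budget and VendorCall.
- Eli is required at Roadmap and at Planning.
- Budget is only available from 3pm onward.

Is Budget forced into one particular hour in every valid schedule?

No

Budget can be 3pm (e.g. Roadmap=3pm, Budget=3pm, OffsitePrep=3pm, Planning=2pm, VendorCall=2pm) or 4pm (e.g. Planning in 2pm, VendorCall in 2pm, OffsitePrep in 3pm, Budget in 4pm, Roadmap in 3pm).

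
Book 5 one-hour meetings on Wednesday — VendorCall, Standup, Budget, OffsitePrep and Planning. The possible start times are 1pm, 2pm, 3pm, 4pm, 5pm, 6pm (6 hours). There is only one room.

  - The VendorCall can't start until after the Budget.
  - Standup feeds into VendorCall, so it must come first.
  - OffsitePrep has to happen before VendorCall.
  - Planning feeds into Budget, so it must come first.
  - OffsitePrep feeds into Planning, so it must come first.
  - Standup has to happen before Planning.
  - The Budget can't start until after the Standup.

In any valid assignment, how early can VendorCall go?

Precedence pushes VendorCall to at least 4pm.
VendorCall at 5pm is achievable: VendorCall -> 5pm; Planning -> 3pm; OffsitePrep -> 2pm; Budget -> 4pm; Standup -> 1pm.
Nothing earlier works — the capacity limit rule out every hour before 5pm.

5pm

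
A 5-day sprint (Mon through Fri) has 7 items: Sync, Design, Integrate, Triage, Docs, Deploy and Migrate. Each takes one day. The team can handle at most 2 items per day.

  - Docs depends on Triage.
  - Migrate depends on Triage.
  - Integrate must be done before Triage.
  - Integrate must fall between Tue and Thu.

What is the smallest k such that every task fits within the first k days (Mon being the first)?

4

The precedence chain requires at least 3 distinct days.
With at most 2 per day and 7 tasks, at least 4 days are needed.
Propagating the time windows through the other constraints, Docs can't land before Thu — that is day 4 counting from Mon — so the schedule must run through at least 4 days.
4 works (last occupied day: Thu): for example Docs in Thu, Triage in Wed, Sync in Mon, Migrate in Thu, Integrate in Tue, Deploy in Tue, Design in Mon.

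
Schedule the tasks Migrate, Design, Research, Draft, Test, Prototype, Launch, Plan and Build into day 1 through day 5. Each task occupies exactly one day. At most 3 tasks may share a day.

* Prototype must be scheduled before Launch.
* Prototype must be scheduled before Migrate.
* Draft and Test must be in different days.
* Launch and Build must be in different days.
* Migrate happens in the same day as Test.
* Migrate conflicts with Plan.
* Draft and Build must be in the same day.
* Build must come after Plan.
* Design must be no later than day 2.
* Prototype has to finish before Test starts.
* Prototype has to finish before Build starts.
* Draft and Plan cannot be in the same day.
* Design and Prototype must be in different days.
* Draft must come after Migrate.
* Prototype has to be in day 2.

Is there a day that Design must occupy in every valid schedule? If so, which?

day 1

Design's window is day 1–day 2.
Prototype is fixed at day 2, and Design can't share a day with Prototype.
So Design must be day 1.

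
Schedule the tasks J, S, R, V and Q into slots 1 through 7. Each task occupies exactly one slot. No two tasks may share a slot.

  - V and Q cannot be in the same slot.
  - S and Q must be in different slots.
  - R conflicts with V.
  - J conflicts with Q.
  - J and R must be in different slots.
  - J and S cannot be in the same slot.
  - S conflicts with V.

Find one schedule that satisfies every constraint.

V=4, Q=5, S=2, J=1, R=3

Checking: J(1) != Q(5); R(3) != V(4); S(2) != V(4); V(4) != Q(5); J(1) != S(2); J(1) != R(3); S(2) != Q(5); max 1 per slot (cap 1).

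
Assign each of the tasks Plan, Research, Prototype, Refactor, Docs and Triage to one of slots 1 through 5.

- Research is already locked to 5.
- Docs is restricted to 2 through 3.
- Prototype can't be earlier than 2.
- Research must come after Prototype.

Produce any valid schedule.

Refactor in 1, Research in 5, Plan in 1, Prototype in 2, Docs in 2, Triage in 1

Checking: Prototype(2) before Research(5); Research=5 in [5,5]; Docs=2 in [2,3]; Prototype=2 in [2,5].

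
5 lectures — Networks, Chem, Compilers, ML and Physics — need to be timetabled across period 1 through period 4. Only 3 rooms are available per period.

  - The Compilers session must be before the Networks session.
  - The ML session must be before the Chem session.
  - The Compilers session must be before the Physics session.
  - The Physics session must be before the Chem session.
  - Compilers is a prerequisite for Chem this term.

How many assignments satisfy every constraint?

Splitting on Networks: it can be period 2 (8), period 3 (11), period 4 (11). Listing each branch's schedules as (Chem, Compilers, ML, Physics) by period number:
Networks=period 2: (3,1,1,2) (3,1,2,2) (4,1,1,2) (4,1,1,3) (4,1,2,2) (4,1,2,3) (4,1,3,2) (4,1,3,3) — 8.
Networks=period 3: (3,1,1,2) (3,1,2,2) (4,1,1,2) (4,1,1,3) (4,1,2,2) (4,1,2,3) (4,1,3,2) (4,1,3,3) (4,2,1,3) (4,2,2,3) (4,2,3,3) — 11.
Networks=period 4: (3,1,1,2) (3,1,2,2) (4,1,1,2) (4,1,1,3) (4,1,2,2) (4,1,2,3) (4,1,3,2) (4,1,3,3) (4,2,1,3) (4,2,2,3) (4,2,3,3) — 11.
Summing: 8 + 11 + 11 = 30.

30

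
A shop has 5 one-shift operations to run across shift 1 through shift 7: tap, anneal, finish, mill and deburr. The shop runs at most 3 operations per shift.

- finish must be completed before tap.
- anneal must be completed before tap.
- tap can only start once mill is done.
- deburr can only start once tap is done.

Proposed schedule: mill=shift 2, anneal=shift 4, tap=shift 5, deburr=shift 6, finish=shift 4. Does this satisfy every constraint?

Valid

finish must be completed before tap — holds.
The shop runs at most 3 operations per shift — holds.
deburr can only start once tap is done — holds.
anneal must be completed before tap — holds.
tap can only start once mill is done — holds.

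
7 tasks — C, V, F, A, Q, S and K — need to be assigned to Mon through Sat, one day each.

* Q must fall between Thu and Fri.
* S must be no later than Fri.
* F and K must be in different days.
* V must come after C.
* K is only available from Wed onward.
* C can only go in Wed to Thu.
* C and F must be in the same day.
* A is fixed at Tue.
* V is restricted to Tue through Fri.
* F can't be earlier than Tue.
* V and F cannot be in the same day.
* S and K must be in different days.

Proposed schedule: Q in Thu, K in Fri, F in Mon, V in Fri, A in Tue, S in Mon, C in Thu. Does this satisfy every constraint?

No. F can't be earlier than Tue is not satisfied.

F can't be earlier than Tue — violated.
S and K must be in different days — holds.
Q must fall between Thu and Fri — holds.
C and F must be in the same day — violated.
C can only go in Wed to Thu — holds.
V must come after C — holds.
V and F cannot be in the same day — holds.
S must be no later than Fri — holds.
A is fixed at Tue — holds.
V is restricted to Tue through Fri — holds.
K is only available from Wed onward — holds.
F and K must be in different days — holds.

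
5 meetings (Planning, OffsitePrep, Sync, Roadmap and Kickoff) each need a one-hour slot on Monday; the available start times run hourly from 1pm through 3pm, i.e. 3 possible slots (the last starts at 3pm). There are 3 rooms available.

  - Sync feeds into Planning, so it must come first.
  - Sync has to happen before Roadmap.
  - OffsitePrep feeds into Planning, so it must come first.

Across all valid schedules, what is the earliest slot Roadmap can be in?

2pm

Precedence pushes Roadmap to at least 2pm.
Roadmap at 2pm is achievable: Planning in 2pm; Sync in 1pm; Roadmap in 2pm; Kickoff in 1pm; OffsitePrep in 1pm.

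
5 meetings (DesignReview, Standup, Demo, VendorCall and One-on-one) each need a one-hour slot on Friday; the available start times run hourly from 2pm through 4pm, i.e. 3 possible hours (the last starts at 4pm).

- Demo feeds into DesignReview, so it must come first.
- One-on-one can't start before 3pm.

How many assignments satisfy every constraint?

54

Splitting on DesignReview: it can be 3pm (18), 4pm (36). Listing each branch's schedules as (Standup, Demo, VendorCall, One-on-one):
DesignReview=3pm: (2pm,2pm,2pm,3pm) (2pm,2pm,2pm,4pm) (2pm,2pm,3pm,3pm) (2pm,2pm,3pm,4pm) (2pm,2pm,4pm,3pm) (2pm,2pm,4pm,4pm) (3pm,2pm,2pm,3pm) (3pm,2pm,2pm,4pm) (3pm,2pm,3pm,3pm) (3pm,2pm,3pm,4pm) (3pm,2pm,4pm,3pm) (3pm,2pm,4pm,4pm) (4pm,2pm,2pm,3pm) (4pm,2pm,2pm,4pm) (4pm,2pm,3pm,3pm) (4pm,2pm,3pm,4pm) (4pm,2pm,4pm,3pm) (4pm,2pm,4pm,4pm) — 18.
DesignReview=4pm: (2pm,2pm,2pm,3pm) (2pm,2pm,2pm,4pm) (2pm,2pm,3pm,3pm) (2pm,2pm,3pm,4pm) (2pm,2pm,4pm,3pm) (2pm,2pm,4pm,4pm) (2pm,3pm,2pm,3pm) (2pm,3pm,2pm,4pm) (2pm,3pm,3pm,3pm) (2pm,3pm,3pm,4pm) (2pm,3pm,4pm,3pm) (2pm,3pm,4pm,4pm) (3pm,2pm,2pm,3pm) (3pm,2pm,2pm,4pm) (3pm,2pm,3pm,3pm) (3pm,2pm,3pm,4pm) (3pm,2pm,4pm,3pm) (3pm,2pm,4pm,4pm) (3pm,3pm,2pm,3pm) (3pm,3pm,2pm,4pm) (3pm,3pm,3pm,3pm) (3pm,3pm,3pm,4pm) (3pm,3pm,4pm,3pm) (3pm,3pm,4pm,4pm) (4pm,2pm,2pm,3pm) (4pm,2pm,2pm,4pm) (4pm,2pm,3pm,3pm) (4pm,2pm,3pm,4pm) (4pm,2pm,4pm,3pm) (4pm,2pm,4pm,4pm) (4pm,3pm,2pm,3pm) (4pm,3pm,2pm,4pm) (4pm,3pm,3pm,3pm) (4pm,3pm,3pm,4pm) (4pm,3pm,4pm,3pm) (4pm,3pm,4pm,4pm) — 36.
Summing: 18 + 36 = 54.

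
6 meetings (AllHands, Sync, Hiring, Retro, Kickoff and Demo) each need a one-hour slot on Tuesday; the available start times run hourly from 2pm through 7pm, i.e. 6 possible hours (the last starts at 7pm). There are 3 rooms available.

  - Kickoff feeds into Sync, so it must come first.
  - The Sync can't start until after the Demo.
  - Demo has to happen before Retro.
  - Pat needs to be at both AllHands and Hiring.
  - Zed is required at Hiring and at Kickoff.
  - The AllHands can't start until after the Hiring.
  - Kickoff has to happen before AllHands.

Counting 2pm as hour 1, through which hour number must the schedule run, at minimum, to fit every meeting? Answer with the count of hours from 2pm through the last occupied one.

The precedence chain requires at least 2 distinct hours.
With at most 3 per hour and 6 meetings, at least 2 hours are needed.
Could 2 hours be enough, i.e. nothing placed later than 3pm? No: AllHands must come after Kickoff (at 2pm or later) → {3pm}; Kickoff must come before AllHands (at 3pm or earlier) → {2pm}; Hiring must come before AllHands (at 3pm or earlier) → {2pm}; Kickoff can't share with Hiring (2pm) → nothing is left.
So 2 hours is not enough.
3 works (last occupied hour: 4pm): for example Retro -> 3pm; AllHands -> 4pm; Demo -> 2pm; Hiring -> 3pm; Sync -> 3pm; Kickoff -> 2pm.

3 hours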